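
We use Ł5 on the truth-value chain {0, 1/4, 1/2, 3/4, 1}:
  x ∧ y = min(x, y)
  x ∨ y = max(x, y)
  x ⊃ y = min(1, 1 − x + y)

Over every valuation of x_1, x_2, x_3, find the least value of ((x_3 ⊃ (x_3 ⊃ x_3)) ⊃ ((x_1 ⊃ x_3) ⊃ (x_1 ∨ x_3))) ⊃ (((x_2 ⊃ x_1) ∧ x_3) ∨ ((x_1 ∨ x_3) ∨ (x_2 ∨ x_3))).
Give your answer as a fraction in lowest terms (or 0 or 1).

1/2

Take x_1 = 1/2, x_2 = 0, x_3 = 0:
x_3 ⊃ x_3 = 0 ⊃ 0 = 1
x_3 ⊃ (x_3 ⊃ x_3) = 0 ⊃ 1 = 1
x_1 ⊃ x_3 = 1/2 ⊃ 0 = 1/2
x_1 ∨ x_3 = 1/2 ∨ 0 = 1/2
(x_1 ⊃ x_3) ⊃ (x_1 ∨ x_3) = 1/2 ⊃ 1/2 = 1
(x_3 ⊃ (x_3 ⊃ x_3)) ⊃ ((x_1 ⊃ x_3) ⊃ (x_1 ∨ x_3)) = 1 ⊃ 1 = 1
x_2 ⊃ x_1 = 0 ⊃ 1/2 = 1
(x_2 ⊃ x_1) ∧ x_3 = 1 ∧ 0 = 0
x_1 ∨ x_3 = 1/2 ∨ 0 = 1/2
x_2 ∨ x_3 = 0 ∨ 0 = 0
(x_1 ∨ x_3) ∨ (x_2 ∨ x_3) = 1/2 ∨ 0 = 1/2
((x_2 ⊃ x_1) ∧ x_3) ∨ ((x_1 ∨ x_3) ∨ (x_2 ∨ x_3)) = 0 ∨ 1/2 = 1/2
((x_3 ⊃ (x_3 ⊃ x_3)) ⊃ ((x_1 ⊃ x_3) ⊃ (x_1 ∨ x_3))) ⊃ (((x_2 ⊃ x_1) ∧ x_3) ∨ ((x_1 ∨ x_3) ∨ (x_2 ∨ x_3))) = 1 ⊃ 1/2 = 1/2
No assignment yields a value below 1/2, so this is the minimum.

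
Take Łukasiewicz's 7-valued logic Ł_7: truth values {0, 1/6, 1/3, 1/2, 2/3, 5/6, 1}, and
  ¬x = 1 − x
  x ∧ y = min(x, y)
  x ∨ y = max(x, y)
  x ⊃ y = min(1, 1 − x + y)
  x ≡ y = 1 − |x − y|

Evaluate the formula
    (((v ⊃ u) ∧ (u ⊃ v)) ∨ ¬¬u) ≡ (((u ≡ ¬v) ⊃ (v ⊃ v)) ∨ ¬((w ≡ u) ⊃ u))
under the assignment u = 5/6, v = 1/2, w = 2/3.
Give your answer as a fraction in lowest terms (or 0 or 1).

5/6

v ⊃ u = 1/2 ⊃ 5/6 = 1
u ⊃ v = 5/6 ⊃ 1/2 = 2/3
(v ⊃ u) ∧ (u ⊃ v) = 1 ∧ 2/3 = 2/3
¬u = ¬5/6 = 1/6
¬¬u = ¬1/6 = 5/6
((v ⊃ u) ∧ (u ⊃ v)) ∨ ¬¬u = 2/3 ∨ 5/6 = 5/6
¬v = ¬1/2 = 1/2
u ≡ ¬v = 5/6 ≡ 1/2 = 2/3
v ⊃ v = 1/2 ⊃ 1/2 = 1
(u ≡ ¬v) ⊃ (v ⊃ v) = 2/3 ⊃ 1 = 1
w ≡ u = 2/3 ≡ 5/6 = 5/6
(w ≡ u) ⊃ u = 5/6 ⊃ 5/6 = 1
¬((w ≡ u) ⊃ u) = ¬1 = 0
((u ≡ ¬v) ⊃ (v ⊃ v)) ∨ ¬((w ≡ u) ⊃ u) = 1 ∨ 0 = 1
(((v ⊃ u) ∧ (u ⊃ v)) ∨ ¬¬u) ≡ (((u ≡ ¬v) ⊃ (v ⊃ v)) ∨ ¬((w ≡ u) ⊃ u)) = 5/6 ≡ 1 = 5/6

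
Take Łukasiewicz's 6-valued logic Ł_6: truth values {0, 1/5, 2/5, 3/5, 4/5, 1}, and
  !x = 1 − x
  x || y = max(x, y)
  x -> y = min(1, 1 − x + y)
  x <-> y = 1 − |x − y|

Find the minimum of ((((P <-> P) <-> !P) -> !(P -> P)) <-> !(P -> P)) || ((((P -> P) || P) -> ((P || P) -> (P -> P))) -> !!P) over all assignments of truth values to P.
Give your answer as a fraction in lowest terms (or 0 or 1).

Take P = 2/5:
P <-> P = 2/5 <-> 2/5 = 1
!P = !2/5 = 3/5
(P <-> P) <-> !P = 1 <-> 3/5 = 3/5
P -> P = 2/5 -> 2/5 = 1
!(P -> P) = !1 = 0
((P <-> P) <-> !P) -> !(P -> P) = 3/5 -> 0 = 2/5
P -> P = 2/5 -> 2/5 = 1
!(P -> P) = !1 = 0
(((P <-> P) <-> !P) -> !(P -> P)) <-> !(P -> P) = 2/5 <-> 0 = 3/5
P -> P = 2/5 -> 2/5 = 1
(P -> P) || P = 1 || 2/5 = 1
P || P = 2/5 || 2/5 = 2/5
P -> P = 2/5 -> 2/5 = 1
(P || P) -> (P -> P) = 2/5 -> 1 = 1
((P -> P) || P) -> ((P || P) -> (P -> P)) = 1 -> 1 = 1
!P = !2/5 = 3/5
!!P = !3/5 = 2/5
(((P -> P) || P) -> ((P || P) -> (P -> P))) -> !!P = 1 -> 2/5 = 2/5
((((P <-> P) <-> !P) -> !(P -> P)) <-> !(P -> P)) || ((((P -> P) || P) -> ((P || P) -> (P -> P))) -> !!P) = 3/5 || 2/5 = 3/5
No assignment yields a value below 3/5, so this is the minimum.

3/5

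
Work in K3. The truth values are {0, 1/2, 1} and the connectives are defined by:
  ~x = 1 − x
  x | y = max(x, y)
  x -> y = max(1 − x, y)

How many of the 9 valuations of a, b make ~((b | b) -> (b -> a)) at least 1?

a = 0, b = 0 ↦ 0  <
a = 0, b = 1/2 ↦ 1/2  <
a = 0, b = 1 ↦ 1  ≥
a = 1/2, b = 0 ↦ 0  <
a = 1/2, b = 1/2 ↦ 1/2  <
a = 1/2, b = 1 ↦ 1/2  <
a = 1, b = 0 ↦ 0  <
a = 1, b = 1/2 ↦ 0  <
a = 1, b = 1 ↦ 0  <
So 1 of the 9 assignments meets the threshold.

1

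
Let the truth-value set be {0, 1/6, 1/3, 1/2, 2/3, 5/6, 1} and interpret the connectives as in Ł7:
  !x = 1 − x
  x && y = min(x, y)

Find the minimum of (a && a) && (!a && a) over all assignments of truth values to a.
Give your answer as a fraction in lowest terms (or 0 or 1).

0

Take a = 0:
a && a = 0 && 0 = 0
!a = !0 = 1
!a && a = 1 && 0 = 0
(a && a) && (!a && a) = 0 && 0 = 0
No assignment yields a value below 0, so this is the minimum.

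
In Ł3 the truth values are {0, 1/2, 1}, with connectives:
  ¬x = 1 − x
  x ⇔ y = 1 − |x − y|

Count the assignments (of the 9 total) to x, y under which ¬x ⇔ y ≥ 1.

x = 0, y = 0 ↦ 0  <
x = 0, y = 1/2 ↦ 1/2  <
x = 0, y = 1 ↦ 1  ≥
x = 1/2, y = 0 ↦ 1/2  <
x = 1/2, y = 1/2 ↦ 1  ≥
x = 1/2, y = 1 ↦ 1/2  <
x = 1, y = 0 ↦ 1  ≥
x = 1, y = 1/2 ↦ 1/2  <
x = 1, y = 1 ↦ 0  <
So 3 of the 9 assignments meet the threshold.

3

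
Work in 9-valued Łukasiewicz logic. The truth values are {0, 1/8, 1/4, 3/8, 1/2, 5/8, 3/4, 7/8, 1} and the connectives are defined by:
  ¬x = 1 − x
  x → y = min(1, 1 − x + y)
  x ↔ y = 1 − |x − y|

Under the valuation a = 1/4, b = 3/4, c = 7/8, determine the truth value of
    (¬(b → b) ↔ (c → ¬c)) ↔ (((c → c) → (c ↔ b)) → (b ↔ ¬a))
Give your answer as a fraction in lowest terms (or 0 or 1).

b → b = 3/4 → 3/4 = 1
¬(b → b) = ¬1 = 0
¬c = ¬7/8 = 1/8
c → ¬c = 7/8 → 1/8 = 1/4
¬(b → b) ↔ (c → ¬c) = 0 ↔ 1/4 = 3/4
c → c = 7/8 → 7/8 = 1
c ↔ b = 7/8 ↔ 3/4 = 7/8
(c → c) → (c ↔ b) = 1 → 7/8 = 7/8
¬a = ¬1/4 = 3/4
b ↔ ¬a = 3/4 ↔ 3/4 = 1
((c → c) → (c ↔ b)) → (b ↔ ¬a) = 7/8 → 1 = 1
(¬(b → b) ↔ (c → ¬c)) ↔ (((c → c) → (c ↔ b)) → (b ↔ ¬a)) = 3/4 ↔ 1 = 3/4

3/4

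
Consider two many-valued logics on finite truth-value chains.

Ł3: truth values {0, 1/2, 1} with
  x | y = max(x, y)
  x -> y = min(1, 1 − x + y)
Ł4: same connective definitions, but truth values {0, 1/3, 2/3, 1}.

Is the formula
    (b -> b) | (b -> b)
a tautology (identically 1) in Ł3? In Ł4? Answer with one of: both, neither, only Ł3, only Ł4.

In Ł3: every assignment gives 1 — tautology.
In Ł4: every assignment gives 1 — tautology.

both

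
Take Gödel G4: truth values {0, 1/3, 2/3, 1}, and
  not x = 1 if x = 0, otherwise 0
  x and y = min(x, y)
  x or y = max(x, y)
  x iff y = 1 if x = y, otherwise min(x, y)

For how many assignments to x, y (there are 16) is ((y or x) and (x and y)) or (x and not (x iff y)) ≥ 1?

x = 0, y = 0 ↦ 0  <
x = 0, y = 1/3 ↦ 0  <
x = 0, y = 2/3 ↦ 0  <
x = 0, y = 1 ↦ 0  <
x = 1/3, y = 0 ↦ 1/3  <
x = 1/3, y = 1/3 ↦ 1/3  <
x = 1/3, y = 2/3 ↦ 1/3  <
x = 1/3, y = 1 ↦ 1/3  <
x = 2/3, y = 0 ↦ 2/3  <
x = 2/3, y = 1/3 ↦ 1/3  <
x = 2/3, y = 2/3 ↦ 2/3  <
x = 2/3, y = 1 ↦ 2/3  <
x = 1, y = 0 ↦ 1  ≥
x = 1, y = 1/3 ↦ 1/3  <
x = 1, y = 2/3 ↦ 2/3  <
x = 1, y = 1 ↦ 1  ≥
So 2 of the 16 assignments meet the threshold.

2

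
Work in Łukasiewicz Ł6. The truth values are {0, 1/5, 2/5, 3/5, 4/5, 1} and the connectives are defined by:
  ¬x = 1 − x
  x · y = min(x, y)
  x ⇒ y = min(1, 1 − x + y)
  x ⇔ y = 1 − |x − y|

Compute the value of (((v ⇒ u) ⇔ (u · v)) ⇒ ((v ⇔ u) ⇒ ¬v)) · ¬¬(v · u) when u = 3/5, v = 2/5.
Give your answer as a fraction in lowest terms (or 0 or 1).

2/5

v ⇒ u = 2/5 ⇒ 3/5 = 1
u · v = 3/5 · 2/5 = 2/5
(v ⇒ u) ⇔ (u · v) = 1 ⇔ 2/5 = 2/5
v ⇔ u = 2/5 ⇔ 3/5 = 4/5
¬v = ¬2/5 = 3/5
(v ⇔ u) ⇒ ¬v = 4/5 ⇒ 3/5 = 4/5
((v ⇒ u) ⇔ (u · v)) ⇒ ((v ⇔ u) ⇒ ¬v) = 2/5 ⇒ 4/5 = 1
v · u = 2/5 · 3/5 = 2/5
¬(v · u) = ¬2/5 = 3/5
¬¬(v · u) = ¬3/5 = 2/5
(((v ⇒ u) ⇔ (u · v)) ⇒ ((v ⇔ u) ⇒ ¬v)) · ¬¬(v · u) = 1 · 2/5 = 2/5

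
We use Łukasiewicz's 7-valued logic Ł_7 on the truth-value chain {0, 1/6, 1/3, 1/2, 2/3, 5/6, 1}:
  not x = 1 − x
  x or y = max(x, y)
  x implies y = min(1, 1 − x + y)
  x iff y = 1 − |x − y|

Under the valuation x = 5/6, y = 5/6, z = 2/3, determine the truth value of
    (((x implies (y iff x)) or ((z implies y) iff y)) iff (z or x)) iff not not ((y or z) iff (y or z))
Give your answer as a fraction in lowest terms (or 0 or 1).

5/6

y iff x = 5/6 iff 5/6 = 1
x implies (y iff x) = 5/6 implies 1 = 1
z implies y = 2/3 implies 5/6 = 1
(z implies y) iff y = 1 iff 5/6 = 5/6
(x implies (y iff x)) or ((z implies y) iff y) = 1 or 5/6 = 1
z or x = 2/3 or 5/6 = 5/6
((x implies (y iff x)) or ((z implies y) iff y)) iff (z or x) = 1 iff 5/6 = 5/6
y or z = 5/6 or 2/3 = 5/6
y or z = 5/6 or 2/3 = 5/6
(y or z) iff (y or z) = 5/6 iff 5/6 = 1
not ((y or z) iff (y or z)) = not 1 = 0
not not ((y or z) iff (y or z)) = not 0 = 1
(((x implies (y iff x)) or ((z implies y) iff y)) iff (z or x)) iff not not ((y or z) iff (y or z)) = 5/6 iff 1 = 5/6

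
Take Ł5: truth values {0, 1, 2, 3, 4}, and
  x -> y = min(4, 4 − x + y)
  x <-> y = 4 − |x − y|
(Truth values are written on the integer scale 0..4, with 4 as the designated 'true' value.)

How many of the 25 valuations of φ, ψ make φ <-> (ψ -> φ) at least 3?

value 4: 9 assignments (counts)
value 3: 7 assignments (counts)
value 2: 5 assignments
value 1: 3 assignments
value 0: 1 assignment
So 16 of the 25 assignments meet the threshold.

16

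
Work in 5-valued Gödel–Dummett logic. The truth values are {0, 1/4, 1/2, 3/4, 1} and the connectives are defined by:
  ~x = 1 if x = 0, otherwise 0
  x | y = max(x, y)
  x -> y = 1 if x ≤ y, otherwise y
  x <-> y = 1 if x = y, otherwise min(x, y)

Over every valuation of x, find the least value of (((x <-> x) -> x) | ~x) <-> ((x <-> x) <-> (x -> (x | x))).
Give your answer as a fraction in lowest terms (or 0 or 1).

Take x = 1/4:
x <-> x = 1/4 <-> 1/4 = 1
(x <-> x) -> x = 1 -> 1/4 = 1/4
~x = ~1/4 = 0
((x <-> x) -> x) | ~x = 1/4 | 0 = 1/4
x <-> x = 1/4 <-> 1/4 = 1
x | x = 1/4 | 1/4 = 1/4
x -> (x | x) = 1/4 -> 1/4 = 1
(x <-> x) <-> (x -> (x | x)) = 1 <-> 1 = 1
(((x <-> x) -> x) | ~x) <-> ((x <-> x) <-> (x -> (x | x))) = 1/4 <-> 1 = 1/4
No assignment yields a value below 1/4, so this is the minimum.

1/4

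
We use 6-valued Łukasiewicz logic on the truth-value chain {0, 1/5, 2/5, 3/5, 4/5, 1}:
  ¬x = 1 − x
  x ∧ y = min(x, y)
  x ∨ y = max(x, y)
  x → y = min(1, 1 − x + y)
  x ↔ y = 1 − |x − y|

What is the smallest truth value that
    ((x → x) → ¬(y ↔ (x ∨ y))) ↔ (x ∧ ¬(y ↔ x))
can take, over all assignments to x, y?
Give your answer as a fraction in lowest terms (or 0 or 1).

Take x = 2/5, y = 4/5:
x → x = 2/5 → 2/5 = 1
x ∨ y = 2/5 ∨ 4/5 = 4/5
y ↔ (x ∨ y) = 4/5 ↔ 4/5 = 1
¬(y ↔ (x ∨ y)) = ¬1 = 0
(x → x) → ¬(y ↔ (x ∨ y)) = 1 → 0 = 0
y ↔ x = 4/5 ↔ 2/5 = 3/5
¬(y ↔ x) = ¬3/5 = 2/5
x ∧ ¬(y ↔ x) = 2/5 ∧ 2/5 = 2/5
((x → x) → ¬(y ↔ (x ∨ y))) ↔ (x ∧ ¬(y ↔ x)) = 0 ↔ 2/5 = 3/5
No assignment yields a value below 3/5, so this is the minimum.

3/5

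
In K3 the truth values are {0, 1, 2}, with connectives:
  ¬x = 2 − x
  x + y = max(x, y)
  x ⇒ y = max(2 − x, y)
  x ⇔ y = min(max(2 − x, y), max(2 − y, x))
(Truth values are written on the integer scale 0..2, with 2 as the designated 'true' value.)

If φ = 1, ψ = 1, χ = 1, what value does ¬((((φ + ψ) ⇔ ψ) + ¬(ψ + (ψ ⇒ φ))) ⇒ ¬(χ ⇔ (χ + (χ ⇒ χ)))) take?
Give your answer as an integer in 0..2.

φ + ψ = 1 + 1 = 1
(φ + ψ) ⇔ ψ = 1 ⇔ 1 = 1
ψ ⇒ φ = 1 ⇒ 1 = 1
ψ + (ψ ⇒ φ) = 1 + 1 = 1
¬(ψ + (ψ ⇒ φ)) = ¬1 = 1
((φ + ψ) ⇔ ψ) + ¬(ψ + (ψ ⇒ φ)) = 1 + 1 = 1
χ ⇒ χ = 1 ⇒ 1 = 1
χ + (χ ⇒ χ) = 1 + 1 = 1
χ ⇔ (χ + (χ ⇒ χ)) = 1 ⇔ 1 = 1
¬(χ ⇔ (χ + (χ ⇒ χ))) = ¬1 = 1
(((φ + ψ) ⇔ ψ) + ¬(ψ + (ψ ⇒ φ))) ⇒ ¬(χ ⇔ (χ + (χ ⇒ χ))) = 1 ⇒ 1 = 1
¬((((φ + ψ) ⇔ ψ) + ¬(ψ + (ψ ⇒ φ))) ⇒ ¬(χ ⇔ (χ + (χ ⇒ χ)))) = ¬1 = 1

1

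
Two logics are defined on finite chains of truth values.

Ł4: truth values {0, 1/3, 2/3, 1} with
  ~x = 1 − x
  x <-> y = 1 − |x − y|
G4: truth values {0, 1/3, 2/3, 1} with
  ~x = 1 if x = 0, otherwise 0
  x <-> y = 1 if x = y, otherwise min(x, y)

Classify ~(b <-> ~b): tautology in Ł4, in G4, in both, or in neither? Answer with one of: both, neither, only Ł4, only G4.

In Ł4: at b = 1/3 the value is 1/3 — not a tautology.
In G4: every assignment gives 1 — tautology.

only G4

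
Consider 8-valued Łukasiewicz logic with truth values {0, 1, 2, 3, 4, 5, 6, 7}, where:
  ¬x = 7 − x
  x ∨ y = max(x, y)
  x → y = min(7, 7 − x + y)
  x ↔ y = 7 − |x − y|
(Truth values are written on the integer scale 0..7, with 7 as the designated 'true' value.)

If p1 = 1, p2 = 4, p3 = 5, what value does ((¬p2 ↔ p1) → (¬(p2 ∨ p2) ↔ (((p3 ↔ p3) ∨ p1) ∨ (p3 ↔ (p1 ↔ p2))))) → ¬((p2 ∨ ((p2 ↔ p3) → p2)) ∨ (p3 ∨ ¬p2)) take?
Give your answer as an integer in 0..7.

¬p2 = ¬4 = 3
¬p2 ↔ p1 = 3 ↔ 1 = 5
p2 ∨ p2 = 4 ∨ 4 = 4
¬(p2 ∨ p2) = ¬4 = 3
p3 ↔ p3 = 5 ↔ 5 = 7
(p3 ↔ p3) ∨ p1 = 7 ∨ 1 = 7
p1 ↔ p2 = 1 ↔ 4 = 4
p3 ↔ (p1 ↔ p2) = 5 ↔ 4 = 6
((p3 ↔ p3) ∨ p1) ∨ (p3 ↔ (p1 ↔ p2)) = 7 ∨ 6 = 7
¬(p2 ∨ p2) ↔ (((p3 ↔ p3) ∨ p1) ∨ (p3 ↔ (p1 ↔ p2))) = 3 ↔ 7 = 3
(¬p2 ↔ p1) → (¬(p2 ∨ p2) ↔ (((p3 ↔ p3) ∨ p1) ∨ (p3 ↔ (p1 ↔ p2)))) = 5 → 3 = 5
p2 ↔ p3 = 4 ↔ 5 = 6
(p2 ↔ p3) → p2 = 6 → 4 = 5
p2 ∨ ((p2 ↔ p3) → p2) = 4 ∨ 5 = 5
¬p2 = ¬4 = 3
p3 ∨ ¬p2 = 5 ∨ 3 = 5
(p2 ∨ ((p2 ↔ p3) → p2)) ∨ (p3 ∨ ¬p2) = 5 ∨ 5 = 5
¬((p2 ∨ ((p2 ↔ p3) → p2)) ∨ (p3 ∨ ¬p2)) = ¬5 = 2
((¬p2 ↔ p1) → (¬(p2 ∨ p2) ↔ (((p3 ↔ p3) ∨ p1) ∨ (p3 ↔ (p1 ↔ p2))))) → ¬((p2 ∨ ((p2 ↔ p3) → p2)) ∨ (p3 ∨ ¬p2)) = 5 → 2 = 4

4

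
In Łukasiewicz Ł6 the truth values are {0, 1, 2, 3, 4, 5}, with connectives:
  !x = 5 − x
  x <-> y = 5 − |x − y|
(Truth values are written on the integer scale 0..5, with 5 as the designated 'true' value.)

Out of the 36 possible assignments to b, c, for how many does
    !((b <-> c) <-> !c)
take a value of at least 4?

value 5: 2 assignments (counts)
value 4: 3 assignments (counts)
value 3: 6 assignments
value 2: 7 assignments
value 1: 10 assignments
value 0: 8 assignments
So 5 of the 36 assignments meet the threshold.

5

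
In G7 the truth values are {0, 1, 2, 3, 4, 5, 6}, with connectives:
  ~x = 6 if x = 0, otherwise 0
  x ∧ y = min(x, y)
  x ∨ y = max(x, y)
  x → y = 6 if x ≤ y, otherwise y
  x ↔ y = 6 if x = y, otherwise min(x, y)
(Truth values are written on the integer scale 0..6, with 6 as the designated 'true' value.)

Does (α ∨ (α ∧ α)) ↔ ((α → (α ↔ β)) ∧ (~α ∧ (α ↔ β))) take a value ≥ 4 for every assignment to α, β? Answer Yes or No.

Counterexample: take α = 0, β = 0.
α ∧ α = 0 ∧ 0 = 0
α ∨ (α ∧ α) = 0 ∨ 0 = 0
α ↔ β = 0 ↔ 0 = 6
α → (α ↔ β) = 0 → 6 = 6
~α = ~0 = 6
α ↔ β = 0 ↔ 0 = 6
~α ∧ (α ↔ β) = 6 ∧ 6 = 6
(α → (α ↔ β)) ∧ (~α ∧ (α ↔ β)) = 6 ∧ 6 = 6
(α ∨ (α ∧ α)) ↔ ((α → (α ↔ β)) ∧ (~α ∧ (α ↔ β))) = 0 ↔ 6 = 0
This gives 0, which is below 4.

No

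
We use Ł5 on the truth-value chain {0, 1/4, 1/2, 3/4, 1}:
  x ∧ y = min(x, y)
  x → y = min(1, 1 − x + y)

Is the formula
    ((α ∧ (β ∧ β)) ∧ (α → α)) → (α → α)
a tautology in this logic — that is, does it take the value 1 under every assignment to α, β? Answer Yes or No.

Yes

At α = 3/4, β = 1, for instance:
β ∧ β = 1 ∧ 1 = 1
α ∧ (β ∧ β) = 3/4 ∧ 1 = 3/4
α → α = 3/4 → 3/4 = 1
(α ∧ (β ∧ β)) ∧ (α → α) = 3/4 ∧ 1 = 3/4
((α ∧ (β ∧ β)) ∧ (α → α)) → (α → α) = 3/4 → 1 = 1
and checking the remaining 24 assignments likewise gives ≥ 1 in every case.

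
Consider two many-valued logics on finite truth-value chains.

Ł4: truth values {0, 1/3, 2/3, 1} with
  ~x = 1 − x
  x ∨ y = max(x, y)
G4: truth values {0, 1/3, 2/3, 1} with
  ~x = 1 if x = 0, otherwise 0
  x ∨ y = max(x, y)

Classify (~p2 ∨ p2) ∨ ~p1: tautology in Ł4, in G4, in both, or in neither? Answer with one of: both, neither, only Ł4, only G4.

In Ł4: at p1 = 1/3, p2 = 1/3 the value is 2/3 — not a tautology.
In G4: at p1 = 1/3, p2 = 1/3 the value is 1/3 — not a tautology.

neither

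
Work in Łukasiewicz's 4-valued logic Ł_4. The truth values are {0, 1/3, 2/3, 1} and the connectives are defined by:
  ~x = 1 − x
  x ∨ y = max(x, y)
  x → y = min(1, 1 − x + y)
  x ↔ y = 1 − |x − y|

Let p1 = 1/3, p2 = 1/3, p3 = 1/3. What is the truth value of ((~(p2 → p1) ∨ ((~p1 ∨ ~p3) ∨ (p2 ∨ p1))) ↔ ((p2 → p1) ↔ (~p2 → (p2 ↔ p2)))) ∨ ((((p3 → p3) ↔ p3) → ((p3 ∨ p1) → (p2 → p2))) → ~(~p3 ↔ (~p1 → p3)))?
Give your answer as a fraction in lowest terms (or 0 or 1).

p2 → p1 = 1/3 → 1/3 = 1
~(p2 → p1) = ~1 = 0
~p1 = ~1/3 = 2/3
~p3 = ~1/3 = 2/3
~p1 ∨ ~p3 = 2/3 ∨ 2/3 = 2/3
p2 ∨ p1 = 1/3 ∨ 1/3 = 1/3
(~p1 ∨ ~p3) ∨ (p2 ∨ p1) = 2/3 ∨ 1/3 = 2/3
~(p2 → p1) ∨ ((~p1 ∨ ~p3) ∨ (p2 ∨ p1)) = 0 ∨ 2/3 = 2/3
p2 → p1 = 1/3 → 1/3 = 1
~p2 = ~1/3 = 2/3
p2 ↔ p2 = 1/3 ↔ 1/3 = 1
~p2 → (p2 ↔ p2) = 2/3 → 1 = 1
(p2 → p1) ↔ (~p2 → (p2 ↔ p2)) = 1 ↔ 1 = 1
(~(p2 → p1) ∨ ((~p1 ∨ ~p3) ∨ (p2 ∨ p1))) ↔ ((p2 → p1) ↔ (~p2 → (p2 ↔ p2))) = 2/3 ↔ 1 = 2/3
p3 → p3 = 1/3 → 1/3 = 1
(p3 → p3) ↔ p3 = 1 ↔ 1/3 = 1/3
p3 ∨ p1 = 1/3 ∨ 1/3 = 1/3
p2 → p2 = 1/3 → 1/3 = 1
(p3 ∨ p1) → (p2 → p2) = 1/3 → 1 = 1
((p3 → p3) ↔ p3) → ((p3 ∨ p1) → (p2 → p2)) = 1/3 → 1 = 1
~p3 = ~1/3 = 2/3
~p1 = ~1/3 = 2/3
~p1 → p3 = 2/3 → 1/3 = 2/3
~p3 ↔ (~p1 → p3) = 2/3 ↔ 2/3 = 1
~(~p3 ↔ (~p1 → p3)) = ~1 = 0
(((p3 → p3) ↔ p3) → ((p3 ∨ p1) → (p2 → p2))) → ~(~p3 ↔ (~p1 → p3)) = 1 → 0 = 0
((~(p2 → p1) ∨ ((~p1 ∨ ~p3) ∨ (p2 ∨ p1))) ↔ ((p2 → p1) ↔ (~p2 → (p2 ↔ p2)))) ∨ ((((p3 → p3) ↔ p3) → ((p3 ∨ p1) → (p2 → p2))) → ~(~p3 ↔ (~p1 → p3))) = 2/3 ∨ 0 = 2/3

2/3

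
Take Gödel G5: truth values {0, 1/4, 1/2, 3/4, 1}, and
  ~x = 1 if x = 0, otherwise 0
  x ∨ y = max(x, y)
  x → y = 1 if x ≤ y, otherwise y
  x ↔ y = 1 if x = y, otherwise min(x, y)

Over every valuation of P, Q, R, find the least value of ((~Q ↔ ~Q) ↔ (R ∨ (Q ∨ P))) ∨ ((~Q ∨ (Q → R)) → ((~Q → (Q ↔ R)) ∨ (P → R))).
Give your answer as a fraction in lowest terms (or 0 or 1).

Take P = 1/2, Q = 0, R = 1/4:
~Q = ~0 = 1
~Q = ~0 = 1
~Q ↔ ~Q = 1 ↔ 1 = 1
Q ∨ P = 0 ∨ 1/2 = 1/2
R ∨ (Q ∨ P) = 1/4 ∨ 1/2 = 1/2
(~Q ↔ ~Q) ↔ (R ∨ (Q ∨ P)) = 1 ↔ 1/2 = 1/2
~Q = ~0 = 1
Q → R = 0 → 1/4 = 1
~Q ∨ (Q → R) = 1 ∨ 1 = 1
~Q = ~0 = 1
Q ↔ R = 0 ↔ 1/4 = 0
~Q → (Q ↔ R) = 1 → 0 = 0
P → R = 1/2 → 1/4 = 1/4
(~Q → (Q ↔ R)) ∨ (P → R) = 0 ∨ 1/4 = 1/4
(~Q ∨ (Q → R)) → ((~Q → (Q ↔ R)) ∨ (P → R)) = 1 → 1/4 = 1/4
((~Q ↔ ~Q) ↔ (R ∨ (Q ∨ P))) ∨ ((~Q ∨ (Q → R)) → ((~Q → (Q ↔ R)) ∨ (P → R))) = 1/2 ∨ 1/4 = 1/2
No assignment yields a value below 1/2, so this is the minimum.

1/2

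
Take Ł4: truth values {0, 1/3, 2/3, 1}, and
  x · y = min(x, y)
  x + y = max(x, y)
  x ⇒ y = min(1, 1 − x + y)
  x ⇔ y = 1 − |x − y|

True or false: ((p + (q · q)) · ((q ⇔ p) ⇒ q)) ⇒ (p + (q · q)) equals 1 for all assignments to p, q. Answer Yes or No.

p = 0, q = 0 ↦ 1
p = 0, q = 1/3 ↦ 1
p = 0, q = 2/3 ↦ 1
p = 0, q = 1 ↦ 1
p = 1/3, q = 0 ↦ 1
p = 1/3, q = 1/3 ↦ 1
p = 1/3, q = 2/3 ↦ 1
p = 1/3, q = 1 ↦ 1
p = 2/3, q = 0 ↦ 1
p = 2/3, q = 1/3 ↦ 1
p = 2/3, q = 2/3 ↦ 1
p = 2/3, q = 1 ↦ 1
p = 1, q = 0 ↦ 1
p = 1, q = 1/3 ↦ 1
p = 1, q = 2/3 ↦ 1
p = 1, q = 1 ↦ 1
Every assignment gives a value ≥ 1.

Yes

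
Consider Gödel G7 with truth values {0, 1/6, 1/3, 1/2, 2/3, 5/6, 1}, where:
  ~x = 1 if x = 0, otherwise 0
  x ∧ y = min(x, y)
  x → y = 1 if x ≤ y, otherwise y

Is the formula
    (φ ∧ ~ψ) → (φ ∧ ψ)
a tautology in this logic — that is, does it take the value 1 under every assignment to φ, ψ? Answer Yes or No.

Counterexample: take φ = 1/6, ψ = 0.
~ψ = ~0 = 1
φ ∧ ~ψ = 1/6 ∧ 1 = 1/6
φ ∧ ψ = 1/6 ∧ 0 = 0
(φ ∧ ~ψ) → (φ ∧ ψ) = 1/6 → 0 = 0
This gives 0 ≠ 1.

No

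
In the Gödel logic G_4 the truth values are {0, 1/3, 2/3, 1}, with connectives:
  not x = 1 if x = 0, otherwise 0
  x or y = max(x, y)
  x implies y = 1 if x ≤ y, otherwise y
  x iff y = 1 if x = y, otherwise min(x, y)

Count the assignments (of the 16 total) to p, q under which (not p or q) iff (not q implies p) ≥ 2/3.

p = 0, q = 0 ↦ 0  <
p = 0, q = 1/3 ↦ 1  ≥
p = 0, q = 2/3 ↦ 1  ≥
p = 0, q = 1 ↦ 1  ≥
p = 1/3, q = 0 ↦ 0  <
p = 1/3, q = 1/3 ↦ 1/3  <
p = 1/3, q = 2/3 ↦ 2/3  ≥
p = 1/3, q = 1 ↦ 1  ≥
p = 2/3, q = 0 ↦ 0  <
p = 2/3, q = 1/3 ↦ 1/3  <
p = 2/3, q = 2/3 ↦ 2/3  ≥
p = 2/3, q = 1 ↦ 1  ≥
p = 1, q = 0 ↦ 0  <
p = 1, q = 1/3 ↦ 1/3  <
p = 1, q = 2/3 ↦ 2/3  ≥
p = 1, q = 1 ↦ 1  ≥
So 9 of the 16 assignments meet the threshold.

9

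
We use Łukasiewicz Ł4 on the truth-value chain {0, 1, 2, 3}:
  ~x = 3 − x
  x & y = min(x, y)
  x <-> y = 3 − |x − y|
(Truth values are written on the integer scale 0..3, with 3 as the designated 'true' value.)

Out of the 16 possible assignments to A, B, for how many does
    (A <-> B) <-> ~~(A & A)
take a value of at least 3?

A = 0, B = 0 ↦ 0  <
A = 0, B = 1 ↦ 1  <
A = 0, B = 2 ↦ 2  <
A = 0, B = 3 ↦ 3  ≥
A = 1, B = 0 ↦ 2  <
A = 1, B = 1 ↦ 1  <
A = 1, B = 2 ↦ 2  <
A = 1, B = 3 ↦ 3  ≥
A = 2, B = 0 ↦ 2  <
A = 2, B = 1 ↦ 3  ≥
A = 2, B = 2 ↦ 2  <
A = 2, B = 3 ↦ 3  ≥
A = 3, B = 0 ↦ 0  <
A = 3, B = 1 ↦ 1  <
A = 3, B = 2 ↦ 2  <
A = 3, B = 3 ↦ 3  ≥
So 5 of the 16 assignments meet the threshold.

5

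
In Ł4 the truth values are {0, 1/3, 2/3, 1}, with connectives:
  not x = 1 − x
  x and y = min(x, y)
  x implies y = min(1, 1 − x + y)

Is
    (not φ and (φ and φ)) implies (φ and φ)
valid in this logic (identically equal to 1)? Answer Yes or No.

φ = 0 ↦ 1
φ = 1/3 ↦ 1
φ = 2/3 ↦ 1
φ = 1 ↦ 1
Every assignment gives a value ≥ 1.

Yes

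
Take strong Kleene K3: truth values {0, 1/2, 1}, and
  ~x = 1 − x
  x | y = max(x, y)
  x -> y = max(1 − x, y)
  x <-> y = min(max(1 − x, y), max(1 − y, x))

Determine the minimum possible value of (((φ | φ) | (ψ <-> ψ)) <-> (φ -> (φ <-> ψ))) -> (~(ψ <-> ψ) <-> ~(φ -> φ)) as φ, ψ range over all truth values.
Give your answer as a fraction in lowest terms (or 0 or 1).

1/2

Take φ = 0, ψ = 1/2:
φ | φ = 0 | 0 = 0
ψ <-> ψ = 1/2 <-> 1/2 = 1/2
(φ | φ) | (ψ <-> ψ) = 0 | 1/2 = 1/2
φ <-> ψ = 0 <-> 1/2 = 1/2
φ -> (φ <-> ψ) = 0 -> 1/2 = 1
((φ | φ) | (ψ <-> ψ)) <-> (φ -> (φ <-> ψ)) = 1/2 <-> 1 = 1/2
ψ <-> ψ = 1/2 <-> 1/2 = 1/2
~(ψ <-> ψ) = ~1/2 = 1/2
φ -> φ = 0 -> 0 = 1
~(φ -> φ) = ~1 = 0
~(ψ <-> ψ) <-> ~(φ -> φ) = 1/2 <-> 0 = 1/2
(((φ | φ) | (ψ <-> ψ)) <-> (φ -> (φ <-> ψ))) -> (~(ψ <-> ψ) <-> ~(φ -> φ)) = 1/2 -> 1/2 = 1/2
No assignment yields a value below 1/2, so this is the minimum.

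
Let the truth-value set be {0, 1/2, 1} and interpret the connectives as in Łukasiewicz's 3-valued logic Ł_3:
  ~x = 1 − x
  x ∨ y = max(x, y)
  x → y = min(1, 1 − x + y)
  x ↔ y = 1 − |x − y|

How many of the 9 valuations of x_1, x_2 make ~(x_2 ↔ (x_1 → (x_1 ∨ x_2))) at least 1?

3

x_1 = 0, x_2 = 0 ↦ 1  ≥
x_1 = 0, x_2 = 1/2 ↦ 1/2  <
x_1 = 0, x_2 = 1 ↦ 0  <
x_1 = 1/2, x_2 = 0 ↦ 1  ≥
x_1 = 1/2, x_2 = 1/2 ↦ 1/2  <
x_1 = 1/2, x_2 = 1 ↦ 0  <
x_1 = 1, x_2 = 0 ↦ 1  ≥
x_1 = 1, x_2 = 1/2 ↦ 1/2  <
x_1 = 1, x_2 = 1 ↦ 0  <
So 3 of the 9 assignments meet the threshold.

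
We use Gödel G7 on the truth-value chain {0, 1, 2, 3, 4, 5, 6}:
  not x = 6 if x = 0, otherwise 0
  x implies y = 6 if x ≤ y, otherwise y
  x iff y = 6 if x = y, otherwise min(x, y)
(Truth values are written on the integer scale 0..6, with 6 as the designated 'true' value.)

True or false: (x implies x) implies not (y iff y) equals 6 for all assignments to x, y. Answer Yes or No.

No

Counterexample: take x = 0, y = 0.
x implies x = 0 implies 0 = 6
y iff y = 0 iff 0 = 6
not (y iff y) = not 6 = 0
(x implies x) implies not (y iff y) = 6 implies 0 = 0
This gives 0 ≠ 6.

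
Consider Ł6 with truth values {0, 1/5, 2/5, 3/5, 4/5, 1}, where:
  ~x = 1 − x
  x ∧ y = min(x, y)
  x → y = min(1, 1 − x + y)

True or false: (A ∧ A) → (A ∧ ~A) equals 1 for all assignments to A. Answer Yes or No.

No

Counterexample: take A = 3/5.
A ∧ A = 3/5 ∧ 3/5 = 3/5
~A = ~3/5 = 2/5
A ∧ ~A = 3/5 ∧ 2/5 = 2/5
(A ∧ A) → (A ∧ ~A) = 3/5 → 2/5 = 4/5
This gives 4/5 ≠ 1.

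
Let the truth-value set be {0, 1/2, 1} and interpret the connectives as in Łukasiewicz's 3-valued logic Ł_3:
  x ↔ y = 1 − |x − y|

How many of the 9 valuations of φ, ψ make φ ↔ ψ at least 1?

3

φ = 0, ψ = 0 ↦ 1  ≥
φ = 0, ψ = 1/2 ↦ 1/2  <
φ = 0, ψ = 1 ↦ 0  <
φ = 1/2, ψ = 0 ↦ 1/2  <
φ = 1/2, ψ = 1/2 ↦ 1  ≥
φ = 1/2, ψ = 1 ↦ 1/2  <
φ = 1, ψ = 0 ↦ 0  <
φ = 1, ψ = 1/2 ↦ 1/2  <
φ = 1, ψ = 1 ↦ 1  ≥
So 3 of the 9 assignments meet the threshold.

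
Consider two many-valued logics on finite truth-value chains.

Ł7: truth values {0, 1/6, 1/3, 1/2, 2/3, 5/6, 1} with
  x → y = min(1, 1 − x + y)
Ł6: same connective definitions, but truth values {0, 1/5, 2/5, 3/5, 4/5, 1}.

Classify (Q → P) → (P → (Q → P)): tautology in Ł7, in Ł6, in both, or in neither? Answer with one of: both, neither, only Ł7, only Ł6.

both

In Ł7: every assignment gives 1 — tautology.
In Ł6: every assignment gives 1 — tautology.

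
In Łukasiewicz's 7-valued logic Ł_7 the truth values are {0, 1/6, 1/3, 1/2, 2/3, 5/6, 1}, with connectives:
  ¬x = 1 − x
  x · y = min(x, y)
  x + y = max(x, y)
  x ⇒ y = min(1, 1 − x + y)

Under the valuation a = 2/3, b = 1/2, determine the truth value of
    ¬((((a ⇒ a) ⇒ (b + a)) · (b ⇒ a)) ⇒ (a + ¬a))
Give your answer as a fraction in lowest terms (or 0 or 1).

0

a ⇒ a = 2/3 ⇒ 2/3 = 1
b + a = 1/2 + 2/3 = 2/3
(a ⇒ a) ⇒ (b + a) = 1 ⇒ 2/3 = 2/3
b ⇒ a = 1/2 ⇒ 2/3 = 1
((a ⇒ a) ⇒ (b + a)) · (b ⇒ a) = 2/3 · 1 = 2/3
¬a = ¬2/3 = 1/3
a + ¬a = 2/3 + 1/3 = 2/3
(((a ⇒ a) ⇒ (b + a)) · (b ⇒ a)) ⇒ (a + ¬a) = 2/3 ⇒ 2/3 = 1
¬((((a ⇒ a) ⇒ (b + a)) · (b ⇒ a)) ⇒ (a + ¬a)) = ¬1 = 0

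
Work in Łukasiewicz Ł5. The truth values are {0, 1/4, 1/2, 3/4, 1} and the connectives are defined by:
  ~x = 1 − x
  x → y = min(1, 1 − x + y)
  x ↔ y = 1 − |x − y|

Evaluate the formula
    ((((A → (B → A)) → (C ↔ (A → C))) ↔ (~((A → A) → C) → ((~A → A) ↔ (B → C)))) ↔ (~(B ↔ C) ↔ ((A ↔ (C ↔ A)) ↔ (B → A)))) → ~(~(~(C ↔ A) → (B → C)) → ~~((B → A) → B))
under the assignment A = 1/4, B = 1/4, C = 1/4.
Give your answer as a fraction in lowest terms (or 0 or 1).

1/4

B → A = 1/4 → 1/4 = 1
A → (B → A) = 1/4 → 1 = 1
A → C = 1/4 → 1/4 = 1
C ↔ (A → C) = 1/4 ↔ 1 = 1/4
(A → (B → A)) → (C ↔ (A → C)) = 1 → 1/4 = 1/4
A → A = 1/4 → 1/4 = 1
(A → A) → C = 1 → 1/4 = 1/4
~((A → A) → C) = ~1/4 = 3/4
~A = ~1/4 = 3/4
~A → A = 3/4 → 1/4 = 1/2
B → C = 1/4 → 1/4 = 1
(~A → A) ↔ (B → C) = 1/2 ↔ 1 = 1/2
~((A → A) → C) → ((~A → A) ↔ (B → C)) = 3/4 → 1/2 = 3/4
((A → (B → A)) → (C ↔ (A → C))) ↔ (~((A → A) → C) → ((~A → A) ↔ (B → C))) = 1/4 ↔ 3/4 = 1/2
B ↔ C = 1/4 ↔ 1/4 = 1
~(B ↔ C) = ~1 = 0
C ↔ A = 1/4 ↔ 1/4 = 1
A ↔ (C ↔ A) = 1/4 ↔ 1 = 1/4
B → A = 1/4 → 1/4 = 1
(A ↔ (C ↔ A)) ↔ (B → A) = 1/4 ↔ 1 = 1/4
~(B ↔ C) ↔ ((A ↔ (C ↔ A)) ↔ (B → A)) = 0 ↔ 1/4 = 3/4
(((A → (B → A)) → (C ↔ (A → C))) ↔ (~((A → A) → C) → ((~A → A) ↔ (B → C)))) ↔ (~(B ↔ C) ↔ ((A ↔ (C ↔ A)) ↔ (B → A))) = 1/2 ↔ 3/4 = 3/4
C ↔ A = 1/4 ↔ 1/4 = 1
~(C ↔ A) = ~1 = 0
B → C = 1/4 → 1/4 = 1
~(C ↔ A) → (B → C) = 0 → 1 = 1
~(~(C ↔ A) → (B → C)) = ~1 = 0
B → A = 1/4 → 1/4 = 1
(B → A) → B = 1 → 1/4 = 1/4
~((B → A) → B) = ~1/4 = 3/4
~~((B → A) → B) = ~3/4 = 1/4
~(~(C ↔ A) → (B → C)) → ~~((B → A) → B) = 0 → 1/4 = 1
~(~(~(C ↔ A) → (B → C)) → ~~((B → A) → B)) = ~1 = 0
((((A → (B → A)) → (C ↔ (A → C))) ↔ (~((A → A) → C) → ((~A → A) ↔ (B → C)))) ↔ (~(B ↔ C) ↔ ((A ↔ (C ↔ A)) ↔ (B → A)))) → ~(~(~(C ↔ A) → (B → C)) → ~~((B → A) → B)) = 3/4 → 0 = 1/4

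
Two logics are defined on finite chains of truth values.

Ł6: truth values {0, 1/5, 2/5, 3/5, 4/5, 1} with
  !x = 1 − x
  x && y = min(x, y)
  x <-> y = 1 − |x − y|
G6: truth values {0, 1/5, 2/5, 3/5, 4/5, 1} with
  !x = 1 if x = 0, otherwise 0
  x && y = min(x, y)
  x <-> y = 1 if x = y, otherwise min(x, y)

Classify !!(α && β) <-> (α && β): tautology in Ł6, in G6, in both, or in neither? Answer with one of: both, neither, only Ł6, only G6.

only Ł6

In Ł6: every assignment gives 1 — tautology.
In G6: at α = 1/5, β = 1/5 the value is 1/5 — not a tautology.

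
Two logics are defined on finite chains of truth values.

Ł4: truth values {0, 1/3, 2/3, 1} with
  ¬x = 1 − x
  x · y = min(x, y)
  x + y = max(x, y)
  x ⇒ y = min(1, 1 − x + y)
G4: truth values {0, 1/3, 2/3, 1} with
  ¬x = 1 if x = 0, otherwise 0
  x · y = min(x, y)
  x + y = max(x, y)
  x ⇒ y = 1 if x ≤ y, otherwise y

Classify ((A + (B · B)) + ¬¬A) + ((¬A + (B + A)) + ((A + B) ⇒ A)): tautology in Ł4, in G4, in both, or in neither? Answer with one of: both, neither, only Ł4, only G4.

only G4

In Ł4: at A = 1/3, B = 2/3 the value is 2/3 — not a tautology.
In G4: every assignment gives 1 — tautology.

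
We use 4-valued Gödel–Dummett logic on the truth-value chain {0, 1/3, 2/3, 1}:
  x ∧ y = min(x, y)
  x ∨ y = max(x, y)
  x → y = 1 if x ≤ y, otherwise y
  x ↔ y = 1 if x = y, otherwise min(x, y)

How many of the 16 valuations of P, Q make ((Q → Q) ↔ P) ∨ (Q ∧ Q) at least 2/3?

P = 0, Q = 0 ↦ 0  <
P = 0, Q = 1/3 ↦ 1/3  <
P = 0, Q = 2/3 ↦ 2/3  ≥
P = 0, Q = 1 ↦ 1  ≥
P = 1/3, Q = 0 ↦ 1/3  <
P = 1/3, Q = 1/3 ↦ 1/3  <
P = 1/3, Q = 2/3 ↦ 2/3  ≥
P = 1/3, Q = 1 ↦ 1  ≥
P = 2/3, Q = 0 ↦ 2/3  ≥
P = 2/3, Q = 1/3 ↦ 2/3  ≥
P = 2/3, Q = 2/3 ↦ 2/3  ≥
P = 2/3, Q = 1 ↦ 1  ≥
P = 1, Q = 0 ↦ 1  ≥
P = 1, Q = 1/3 ↦ 1  ≥
P = 1, Q = 2/3 ↦ 1  ≥
P = 1, Q = 1 ↦ 1  ≥
So 12 of the 16 assignments meet the threshold.

12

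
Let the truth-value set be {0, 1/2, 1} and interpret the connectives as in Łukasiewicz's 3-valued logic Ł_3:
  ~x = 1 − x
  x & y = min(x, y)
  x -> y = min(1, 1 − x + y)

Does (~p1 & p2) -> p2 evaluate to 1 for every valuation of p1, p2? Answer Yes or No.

p1 = 0, p2 = 0 ↦ 1
p1 = 0, p2 = 1/2 ↦ 1
p1 = 0, p2 = 1 ↦ 1
p1 = 1/2, p2 = 0 ↦ 1
p1 = 1/2, p2 = 1/2 ↦ 1
p1 = 1/2, p2 = 1 ↦ 1
p1 = 1, p2 = 0 ↦ 1
p1 = 1, p2 = 1/2 ↦ 1
p1 = 1, p2 = 1 ↦ 1
Every assignment gives a value ≥ 1.

Yes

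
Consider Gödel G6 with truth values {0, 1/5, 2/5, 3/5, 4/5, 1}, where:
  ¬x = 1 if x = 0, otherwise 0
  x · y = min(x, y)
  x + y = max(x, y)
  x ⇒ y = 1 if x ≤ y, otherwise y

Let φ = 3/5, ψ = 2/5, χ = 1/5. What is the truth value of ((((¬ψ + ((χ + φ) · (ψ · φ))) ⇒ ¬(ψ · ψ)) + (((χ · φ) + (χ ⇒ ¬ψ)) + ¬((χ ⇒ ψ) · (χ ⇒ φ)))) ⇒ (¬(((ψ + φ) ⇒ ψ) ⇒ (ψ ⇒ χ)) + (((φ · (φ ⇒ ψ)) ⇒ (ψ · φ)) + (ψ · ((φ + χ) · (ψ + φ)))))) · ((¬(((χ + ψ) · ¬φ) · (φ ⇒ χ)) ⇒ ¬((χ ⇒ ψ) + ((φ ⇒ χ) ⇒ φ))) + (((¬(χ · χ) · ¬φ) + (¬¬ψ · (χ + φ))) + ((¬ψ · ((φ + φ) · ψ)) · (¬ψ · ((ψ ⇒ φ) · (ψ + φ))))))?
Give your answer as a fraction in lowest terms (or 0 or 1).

3/5

¬ψ = ¬2/5 = 0
χ + φ = 1/5 + 3/5 = 3/5
ψ · φ = 2/5 · 3/5 = 2/5
(χ + φ) · (ψ · φ) = 3/5 · 2/5 = 2/5
¬ψ + ((χ + φ) · (ψ · φ)) = 0 + 2/5 = 2/5
ψ · ψ = 2/5 · 2/5 = 2/5
¬(ψ · ψ) = ¬2/5 = 0
(¬ψ + ((χ + φ) · (ψ · φ))) ⇒ ¬(ψ · ψ) = 2/5 ⇒ 0 = 0
χ · φ = 1/5 · 3/5 = 1/5
¬ψ = ¬2/5 = 0
χ ⇒ ¬ψ = 1/5 ⇒ 0 = 0
(χ · φ) + (χ ⇒ ¬ψ) = 1/5 + 0 = 1/5
χ ⇒ ψ = 1/5 ⇒ 2/5 = 1
χ ⇒ φ = 1/5 ⇒ 3/5 = 1
(χ ⇒ ψ) · (χ ⇒ φ) = 1 · 1 = 1
¬((χ ⇒ ψ) · (χ ⇒ φ)) = ¬1 = 0
((χ · φ) + (χ ⇒ ¬ψ)) + ¬((χ ⇒ ψ) · (χ ⇒ φ)) = 1/5 + 0 = 1/5
((¬ψ + ((χ + φ) · (ψ · φ))) ⇒ ¬(ψ · ψ)) + (((χ · φ) + (χ ⇒ ¬ψ)) + ¬((χ ⇒ ψ) · (χ ⇒ φ))) = 0 + 1/5 = 1/5
ψ + φ = 2/5 + 3/5 = 3/5
(ψ + φ) ⇒ ψ = 3/5 ⇒ 2/5 = 2/5
ψ ⇒ χ = 2/5 ⇒ 1/5 = 1/5
((ψ + φ) ⇒ ψ) ⇒ (ψ ⇒ χ) = 2/5 ⇒ 1/5 = 1/5
¬(((ψ + φ) ⇒ ψ) ⇒ (ψ ⇒ χ)) = ¬1/5 = 0
φ ⇒ ψ = 3/5 ⇒ 2/5 = 2/5
φ · (φ ⇒ ψ) = 3/5 · 2/5 = 2/5
ψ · φ = 2/5 · 3/5 = 2/5
(φ · (φ ⇒ ψ)) ⇒ (ψ · φ) = 2/5 ⇒ 2/5 = 1
φ + χ = 3/5 + 1/5 = 3/5
ψ + φ = 2/5 + 3/5 = 3/5
(φ + χ) · (ψ + φ) = 3/5 · 3/5 = 3/5
ψ · ((φ + χ) · (ψ + φ)) = 2/5 · 3/5 = 2/5
((φ · (φ ⇒ ψ)) ⇒ (ψ · φ)) + (ψ · ((φ + χ) · (ψ + φ))) = 1 + 2/5 = 1
¬(((ψ + φ) ⇒ ψ) ⇒ (ψ ⇒ χ)) + (((φ · (φ ⇒ ψ)) ⇒ (ψ · φ)) + (ψ · ((φ + χ) · (ψ + φ)))) = 0 + 1 = 1
(((¬ψ + ((χ + φ) · (ψ · φ))) ⇒ ¬(ψ · ψ)) + (((χ · φ) + (χ ⇒ ¬ψ)) + ¬((χ ⇒ ψ) · (χ ⇒ φ)))) ⇒ (¬(((ψ + φ) ⇒ ψ) ⇒ (ψ ⇒ χ)) + (((φ · (φ ⇒ ψ)) ⇒ (ψ · φ)) + (ψ · ((φ + χ) · (ψ + φ))))) = 1/5 ⇒ 1 = 1
χ + ψ = 1/5 + 2/5 = 2/5
¬φ = ¬3/5 = 0
(χ + ψ) · ¬φ = 2/5 · 0 = 0
φ ⇒ χ = 3/5 ⇒ 1/5 = 1/5
((χ + ψ) · ¬φ) · (φ ⇒ χ) = 0 · 1/5 = 0
¬(((χ + ψ) · ¬φ) · (φ ⇒ χ)) = ¬0 = 1
χ ⇒ ψ = 1/5 ⇒ 2/5 = 1
φ ⇒ χ = 3/5 ⇒ 1/5 = 1/5
(φ ⇒ χ) ⇒ φ = 1/5 ⇒ 3/5 = 1
(χ ⇒ ψ) + ((φ ⇒ χ) ⇒ φ) = 1 + 1 = 1
¬((χ ⇒ ψ) + ((φ ⇒ χ) ⇒ φ)) = ¬1 = 0
¬(((χ + ψ) · ¬φ) · (φ ⇒ χ)) ⇒ ¬((χ ⇒ ψ) + ((φ ⇒ χ) ⇒ φ)) = 1 ⇒ 0 = 0
χ · χ = 1/5 · 1/5 = 1/5
¬(χ · χ) = ¬1/5 = 0
¬φ = ¬3/5 = 0
¬(χ · χ) · ¬φ = 0 · 0 = 0
¬ψ = ¬2/5 = 0
¬¬ψ = ¬0 = 1
χ + φ = 1/5 + 3/5 = 3/5
¬¬ψ · (χ + φ) = 1 · 3/5 = 3/5
(¬(χ · χ) · ¬φ) + (¬¬ψ · (χ + φ)) = 0 + 3/5 = 3/5
¬ψ = ¬2/5 = 0
φ + φ = 3/5 + 3/5 = 3/5
(φ + φ) · ψ = 3/5 · 2/5 = 2/5
¬ψ · ((φ + φ) · ψ) = 0 · 2/5 = 0
¬ψ = ¬2/5 = 0
ψ ⇒ φ = 2/5 ⇒ 3/5 = 1
ψ + φ = 2/5 + 3/5 = 3/5
(ψ ⇒ φ) · (ψ + φ) = 1 · 3/5 = 3/5
¬ψ · ((ψ ⇒ φ) · (ψ + φ)) = 0 · 3/5 = 0
(¬ψ · ((φ + φ) · ψ)) · (¬ψ · ((ψ ⇒ φ) · (ψ + φ))) = 0 · 0 = 0
((¬(χ · χ) · ¬φ) + (¬¬ψ · (χ + φ))) + ((¬ψ · ((φ + φ) · ψ)) · (¬ψ · ((ψ ⇒ φ) · (ψ + φ)))) = 3/5 + 0 = 3/5
(¬(((χ + ψ) · ¬φ) · (φ ⇒ χ)) ⇒ ¬((χ ⇒ ψ) + ((φ ⇒ χ) ⇒ φ))) + (((¬(χ · χ) · ¬φ) + (¬¬ψ · (χ + φ))) + ((¬ψ · ((φ + φ) · ψ)) · (¬ψ · ((ψ ⇒ φ) · (ψ + φ))))) = 0 + 3/5 = 3/5
((((¬ψ + ((χ + φ) · (ψ · φ))) ⇒ ¬(ψ · ψ)) + (((χ · φ) + (χ ⇒ ¬ψ)) + ¬((χ ⇒ ψ) · (χ ⇒ φ)))) ⇒ (¬(((ψ + φ) ⇒ ψ) ⇒ (ψ ⇒ χ)) + (((φ · (φ ⇒ ψ)) ⇒ (ψ · φ)) + (ψ · ((φ + χ) · (ψ + φ)))))) · ((¬(((χ + ψ) · ¬φ) · (φ ⇒ χ)) ⇒ ¬((χ ⇒ ψ) + ((φ ⇒ χ) ⇒ φ))) + (((¬(χ · χ) · ¬φ) + (¬¬ψ · (χ + φ))) + ((¬ψ · ((φ + φ) · ψ)) · (¬ψ · ((ψ ⇒ φ) · (ψ + φ)))))) = 1 · 3/5 = 3/5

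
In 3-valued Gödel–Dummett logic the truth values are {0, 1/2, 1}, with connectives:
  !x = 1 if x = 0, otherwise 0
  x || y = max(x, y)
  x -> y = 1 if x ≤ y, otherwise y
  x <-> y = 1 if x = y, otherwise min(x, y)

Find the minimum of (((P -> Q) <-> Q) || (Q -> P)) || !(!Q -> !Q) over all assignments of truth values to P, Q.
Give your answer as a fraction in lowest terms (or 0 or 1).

Take P = 0, Q = 1/2:
P -> Q = 0 -> 1/2 = 1
(P -> Q) <-> Q = 1 <-> 1/2 = 1/2
Q -> P = 1/2 -> 0 = 0
((P -> Q) <-> Q) || (Q -> P) = 1/2 || 0 = 1/2
!Q = !1/2 = 0
!Q = !1/2 = 0
!Q -> !Q = 0 -> 0 = 1
!(!Q -> !Q) = !1 = 0
(((P -> Q) <-> Q) || (Q -> P)) || !(!Q -> !Q) = 1/2 || 0 = 1/2
No assignment yields a value below 1/2, so this is the minimum.

1/2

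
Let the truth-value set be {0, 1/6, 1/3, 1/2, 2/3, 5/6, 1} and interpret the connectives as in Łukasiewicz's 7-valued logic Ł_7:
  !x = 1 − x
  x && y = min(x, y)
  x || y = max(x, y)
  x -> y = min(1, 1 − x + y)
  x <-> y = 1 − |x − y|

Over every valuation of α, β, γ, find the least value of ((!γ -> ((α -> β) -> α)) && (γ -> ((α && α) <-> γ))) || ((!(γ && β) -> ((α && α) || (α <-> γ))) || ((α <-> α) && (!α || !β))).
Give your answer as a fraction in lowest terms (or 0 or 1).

Take α = 1/2, β = 1/2, γ = 0:
!γ = !0 = 1
α -> β = 1/2 -> 1/2 = 1
(α -> β) -> α = 1 -> 1/2 = 1/2
!γ -> ((α -> β) -> α) = 1 -> 1/2 = 1/2
α && α = 1/2 && 1/2 = 1/2
(α && α) <-> γ = 1/2 <-> 0 = 1/2
γ -> ((α && α) <-> γ) = 0 -> 1/2 = 1
(!γ -> ((α -> β) -> α)) && (γ -> ((α && α) <-> γ)) = 1/2 && 1 = 1/2
γ && β = 0 && 1/2 = 0
!(γ && β) = !0 = 1
α && α = 1/2 && 1/2 = 1/2
α <-> γ = 1/2 <-> 0 = 1/2
(α && α) || (α <-> γ) = 1/2 || 1/2 = 1/2
!(γ && β) -> ((α && α) || (α <-> γ)) = 1 -> 1/2 = 1/2
α <-> α = 1/2 <-> 1/2 = 1
!α = !1/2 = 1/2
!β = !1/2 = 1/2
!α || !β = 1/2 || 1/2 = 1/2
(α <-> α) && (!α || !β) = 1 && 1/2 = 1/2
(!(γ && β) -> ((α && α) || (α <-> γ))) || ((α <-> α) && (!α || !β)) = 1/2 || 1/2 = 1/2
((!γ -> ((α -> β) -> α)) && (γ -> ((α && α) <-> γ))) || ((!(γ && β) -> ((α && α) || (α <-> γ))) || ((α <-> α) && (!α || !β))) = 1/2 || 1/2 = 1/2
No assignment yields a value below 1/2, so this is the minimum.

1/2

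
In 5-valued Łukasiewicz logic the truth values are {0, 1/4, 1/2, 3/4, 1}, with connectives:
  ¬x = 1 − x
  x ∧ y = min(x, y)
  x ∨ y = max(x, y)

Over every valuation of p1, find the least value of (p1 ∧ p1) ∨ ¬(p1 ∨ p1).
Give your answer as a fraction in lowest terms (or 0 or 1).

Take p1 = 1/2:
p1 ∧ p1 = 1/2 ∧ 1/2 = 1/2
p1 ∨ p1 = 1/2 ∨ 1/2 = 1/2
¬(p1 ∨ p1) = ¬1/2 = 1/2
(p1 ∧ p1) ∨ ¬(p1 ∨ p1) = 1/2 ∨ 1/2 = 1/2
No assignment yields a value below 1/2, so this is the minimum.

1/2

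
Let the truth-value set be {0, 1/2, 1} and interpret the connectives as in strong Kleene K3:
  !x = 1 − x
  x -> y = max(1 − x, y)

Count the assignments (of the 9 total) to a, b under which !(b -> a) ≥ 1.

1

a = 0, b = 0 ↦ 0  <
a = 0, b = 1/2 ↦ 1/2  <
a = 0, b = 1 ↦ 1  ≥
a = 1/2, b = 0 ↦ 0  <
a = 1/2, b = 1/2 ↦ 1/2  <
a = 1/2, b = 1 ↦ 1/2  <
a = 1, b = 0 ↦ 0  <
a = 1, b = 1/2 ↦ 0  <
a = 1, b = 1 ↦ 0  <
So 1 of the 9 assignments meets the threshold.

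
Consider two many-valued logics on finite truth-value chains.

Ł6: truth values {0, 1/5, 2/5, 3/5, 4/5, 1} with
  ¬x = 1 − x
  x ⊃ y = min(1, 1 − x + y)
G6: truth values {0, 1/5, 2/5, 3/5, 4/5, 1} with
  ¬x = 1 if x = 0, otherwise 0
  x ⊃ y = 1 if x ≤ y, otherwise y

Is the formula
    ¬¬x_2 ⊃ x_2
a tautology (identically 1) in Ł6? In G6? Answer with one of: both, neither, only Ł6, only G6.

only Ł6

In Ł6: every assignment gives 1 — tautology.
In G6: at x_2 = 1/5 the value is 1/5 — not a tautology.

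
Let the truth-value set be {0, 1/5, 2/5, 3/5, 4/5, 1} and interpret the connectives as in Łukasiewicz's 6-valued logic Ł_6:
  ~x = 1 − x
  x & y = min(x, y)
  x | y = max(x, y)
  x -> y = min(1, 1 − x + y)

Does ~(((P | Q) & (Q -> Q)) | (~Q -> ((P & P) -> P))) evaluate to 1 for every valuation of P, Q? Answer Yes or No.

No

Counterexample: take P = 0, Q = 0.
P | Q = 0 | 0 = 0
Q -> Q = 0 -> 0 = 1
(P | Q) & (Q -> Q) = 0 & 1 = 0
~Q = ~0 = 1
P & P = 0 & 0 = 0
(P & P) -> P = 0 -> 0 = 1
~Q -> ((P & P) -> P) = 1 -> 1 = 1
((P | Q) & (Q -> Q)) | (~Q -> ((P & P) -> P)) = 0 | 1 = 1
~(((P | Q) & (Q -> Q)) | (~Q -> ((P & P) -> P))) = ~1 = 0
This gives 0 ≠ 1.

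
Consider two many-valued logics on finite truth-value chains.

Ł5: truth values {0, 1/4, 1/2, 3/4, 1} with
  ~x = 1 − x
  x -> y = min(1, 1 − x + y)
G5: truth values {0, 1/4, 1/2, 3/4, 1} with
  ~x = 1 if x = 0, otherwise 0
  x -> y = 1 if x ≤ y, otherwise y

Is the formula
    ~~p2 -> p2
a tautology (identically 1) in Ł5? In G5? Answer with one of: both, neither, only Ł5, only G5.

In Ł5: every assignment gives 1 — tautology.
In G5: at p2 = 1/4 the value is 1/4 — not a tautology.

only Ł5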